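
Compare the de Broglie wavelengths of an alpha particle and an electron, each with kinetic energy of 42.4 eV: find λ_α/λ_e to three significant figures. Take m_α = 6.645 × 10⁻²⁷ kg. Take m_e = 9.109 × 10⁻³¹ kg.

λ_α/λ_e = 0.0117

At fixed KE, p = √(2mKE) so λ = h/p ∝ 1/√m.
λ_α/λ_e = √(m_e/m_α) = √(9.109 × 10⁻³¹/6.645 × 10⁻²⁷) = √(1.371 × 10⁻⁴) = 0.0117.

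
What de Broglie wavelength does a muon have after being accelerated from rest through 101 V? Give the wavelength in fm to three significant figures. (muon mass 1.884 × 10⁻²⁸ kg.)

λ = 8490 fm

KE = eV = 1.602 × 10⁻¹⁹ × 101.0 = 1.618 × 10⁻¹⁷ J.
p = √(2mKE) = √(2 × 1.884 × 10⁻²⁸ × 1.618 × 10⁻¹⁷) = 7.808 × 10⁻²³ kg·m/s.
λ = h/p = 6.626 × 10⁻³⁴ / 7.808 × 10⁻²³ = 8.49 × 10⁻¹² m = 8490 fm.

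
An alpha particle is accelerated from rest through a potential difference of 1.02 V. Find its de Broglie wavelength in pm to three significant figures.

λ = 10.1 pm

KE = 2eV = 2 × 1.602 × 10⁻¹⁹ × 1.020 = 3.268 × 10⁻¹⁹ J.
p = √(2mKE) = √(2 × 6.645 × 10⁻²⁷ × 3.268 × 10⁻¹⁹) = 6.590 × 10⁻²³ kg·m/s.
λ = h/p = 6.626 × 10⁻³⁴ / 6.590 × 10⁻²³ = 1.01 × 10⁻¹¹ m = 10.1 pm.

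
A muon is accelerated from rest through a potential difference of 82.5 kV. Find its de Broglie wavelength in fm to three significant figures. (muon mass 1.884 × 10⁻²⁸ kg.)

λ = 297 fm

KE = eV = 1.602 × 10⁻¹⁹ × 8.250 × 10⁴ = 1.322 × 10⁻¹⁴ J.
p = √(2mKE) = √(2 × 1.884 × 10⁻²⁸ × 1.322 × 10⁻¹⁴) = 2.232 × 10⁻²¹ kg·m/s.
λ = h/p = 6.626 × 10⁻³⁴ / 2.232 × 10⁻²¹ = 2.97 × 10⁻¹³ m = 297 fm.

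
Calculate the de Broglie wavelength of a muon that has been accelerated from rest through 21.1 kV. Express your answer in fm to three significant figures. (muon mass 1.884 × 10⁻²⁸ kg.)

λ = 587 fm

KE = eV = 1.602 × 10⁻¹⁹ × 2.110 × 10⁴ = 3.380 × 10⁻¹⁵ J.
p = √(2mKE) = √(2 × 1.884 × 10⁻²⁸ × 3.380 × 10⁻¹⁵) = 1.129 × 10⁻²¹ kg·m/s.
λ = h/p = 6.626 × 10⁻³⁴ / 1.129 × 10⁻²¹ = 5.87 × 10⁻¹³ m = 587 fm.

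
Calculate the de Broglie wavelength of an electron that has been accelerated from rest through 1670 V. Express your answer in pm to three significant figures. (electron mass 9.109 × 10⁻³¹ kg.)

KE = eV = 1.602 × 10⁻¹⁹ × 1670 = 2.675 × 10⁻¹⁶ J.
p = √(2mKE) = √(2 × 9.109 × 10⁻³¹ × 2.675 × 10⁻¹⁶) = 2.208 × 10⁻²³ kg·m/s.
λ = h/p = 6.626 × 10⁻³⁴ / 2.208 × 10⁻²³ = 3.00 × 10⁻¹¹ m = 30.0 pm.

λ = 30.0 pm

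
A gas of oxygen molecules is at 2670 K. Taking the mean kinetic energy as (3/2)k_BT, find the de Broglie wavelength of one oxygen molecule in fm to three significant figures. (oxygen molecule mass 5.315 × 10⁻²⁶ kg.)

KE = (3/2)k_BT = 1.5 × 1.381 × 10⁻²³ × 2670 = 5.531 × 10⁻²⁰ J.
p = √(2mKE) = √(2 × 5.315 × 10⁻²⁶ × 5.531 × 10⁻²⁰) = 7.668 × 10⁻²³ kg·m/s.
λ = h/p = 8.64 × 10⁻¹² m = 8640 fm.

λ = 8640 fm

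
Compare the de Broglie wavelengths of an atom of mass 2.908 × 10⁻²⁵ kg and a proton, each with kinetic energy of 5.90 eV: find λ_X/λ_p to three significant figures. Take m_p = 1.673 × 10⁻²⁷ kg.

At fixed KE, p = √(2mKE) so λ = h/p ∝ 1/√m.
λ_X/λ_p = √(m_p/m_X) = √(1.673 × 10⁻²⁷/2.908 × 10⁻²⁵) = √(5.753 × 10⁻³) = 0.0758.

λ_X/λ_p = 0.0758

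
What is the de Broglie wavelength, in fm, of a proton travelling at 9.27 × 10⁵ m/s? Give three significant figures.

p = mv = 1.673 × 10⁻²⁷ × 9.27 × 10⁵ = 1.551 × 10⁻²¹ kg·m/s.
λ = h/p = 6.626 × 10⁻³⁴ / 1.551 × 10⁻²¹ = 4.27 × 10⁻¹³ m = 427 fm.

λ = 427 fm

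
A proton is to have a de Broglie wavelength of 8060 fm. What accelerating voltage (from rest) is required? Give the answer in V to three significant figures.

p = h/λ = 6.626 × 10⁻³⁴ / 8.060 × 10⁻¹² = 8.221 × 10⁻²³ kg·m/s.
KE = p²/(2m) = 2.020 × 10⁻¹⁸ J.
V = KE/e = 2.020 × 10⁻¹⁸ / (1.602 × 10⁻¹⁹) = 12.6 V.

V = 12.6 V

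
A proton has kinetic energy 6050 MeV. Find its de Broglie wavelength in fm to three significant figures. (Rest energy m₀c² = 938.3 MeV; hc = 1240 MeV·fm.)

λ = 0.179 fm

Total energy E = KE + m₀c² = 6050 + 938.3 = 6988.3 MeV.
(pc)² = E² − (m₀c²)² = (6988.3)² − (938.3)² = 4.796 × 10⁷ MeV², so pc = 6925 MeV.
λ = hc/(pc) = 1240 MeV·fm / 6925 MeV = 0.179 fm.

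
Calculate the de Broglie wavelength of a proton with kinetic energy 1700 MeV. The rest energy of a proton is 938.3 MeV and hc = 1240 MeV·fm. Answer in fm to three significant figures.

λ = 0.503 fm

Total energy E = KE + m₀c² = 1700 + 938.3 = 2638.3 MeV.
(pc)² = E² − (m₀c²)² = (2638.3)² − (938.3)² = 6.080 × 10⁶ MeV², so pc = 2466 MeV.
λ = hc/(pc) = 1240 MeV·fm / 2466 MeV = 0.503 fm.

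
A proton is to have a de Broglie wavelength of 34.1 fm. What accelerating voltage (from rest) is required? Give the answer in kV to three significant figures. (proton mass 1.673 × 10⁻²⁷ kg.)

p = h/λ = 6.626 × 10⁻³⁴ / 3.410 × 10⁻¹⁴ = 1.943 × 10⁻²⁰ kg·m/s.
KE = p²/(2m) = 1.128 × 10⁻¹³ J.
V = KE/e = 1.128 × 10⁻¹³ / (1.602 × 10⁻¹⁹) = 704 kV.

V = 704 kV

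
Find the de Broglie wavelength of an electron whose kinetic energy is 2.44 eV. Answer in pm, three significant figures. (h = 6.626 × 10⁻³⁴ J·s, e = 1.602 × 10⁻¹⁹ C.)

KE = 2.44 eV = 3.909 × 10⁻¹⁹ J.
p = √(2mKE) = √(2 × 9.109 × 10⁻³¹ × 3.909 × 10⁻¹⁹) = 8.439 × 10⁻²⁵ kg·m/s.
λ = h/p = 6.626 × 10⁻³⁴ / 8.439 × 10⁻²⁵ = 7.85 × 10⁻¹⁰ m = 785 pm.

λ = 785 pm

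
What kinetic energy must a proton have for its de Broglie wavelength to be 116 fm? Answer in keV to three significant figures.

KE = 60.9 keV

p = h/λ = 6.626 × 10⁻³⁴ / 1.160 × 10⁻¹³ = 5.712 × 10⁻²¹ kg·m/s.
KE = p²/(2m) = (5.712 × 10⁻²¹)² / (2 × 1.673 × 10⁻²⁷) = 9.751 × 10⁻¹⁵ J = 60.9 keV.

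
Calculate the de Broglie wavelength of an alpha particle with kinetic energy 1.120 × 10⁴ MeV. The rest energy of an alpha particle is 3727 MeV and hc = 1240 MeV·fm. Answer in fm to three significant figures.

λ = 0.0858 fm

Total energy E = KE + m₀c² = 1.120 × 10⁴ + 3727 = 14927 MeV.
(pc)² = E² − (m₀c²)² = (14927)² − (3727)² = 2.089 × 10⁸ MeV², so pc = 1.445 × 10⁴ MeV.
λ = hc/(pc) = 1240 MeV·fm / 1.445 × 10⁴ MeV = 0.0858 fm.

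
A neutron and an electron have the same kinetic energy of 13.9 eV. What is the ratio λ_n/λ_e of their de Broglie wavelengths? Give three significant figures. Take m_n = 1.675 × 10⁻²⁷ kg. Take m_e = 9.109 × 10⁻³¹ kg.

At fixed KE, p = √(2mKE) so λ = h/p ∝ 1/√m.
λ_n/λ_e = √(m_e/m_n) = √(9.109 × 10⁻³¹/1.675 × 10⁻²⁷) = √(5.438 × 10⁻⁴) = 0.0233.

λ_n/λ_e = 0.0233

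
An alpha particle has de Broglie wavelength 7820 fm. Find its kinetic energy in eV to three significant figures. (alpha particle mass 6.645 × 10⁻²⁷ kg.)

KE = 3.37 eV

p = h/λ = 6.626 × 10⁻³⁴ / 7.820 × 10⁻¹² = 8.473 × 10⁻²³ kg·m/s.
KE = p²/(2m) = (8.473 × 10⁻²³)² / (2 × 6.645 × 10⁻²⁷) = 5.402 × 10⁻¹⁹ J = 3.37 eV.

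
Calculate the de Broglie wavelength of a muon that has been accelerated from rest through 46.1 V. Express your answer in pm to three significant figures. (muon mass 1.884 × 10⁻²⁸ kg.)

KE = eV = 1.602 × 10⁻¹⁹ × 46.10 = 7.385 × 10⁻¹⁸ J.
p = √(2mKE) = √(2 × 1.884 × 10⁻²⁸ × 7.385 × 10⁻¹⁸) = 5.275 × 10⁻²³ kg·m/s.
λ = h/p = 6.626 × 10⁻³⁴ / 5.275 × 10⁻²³ = 1.26 × 10⁻¹¹ m = 12.6 pm.

λ = 12.6 pm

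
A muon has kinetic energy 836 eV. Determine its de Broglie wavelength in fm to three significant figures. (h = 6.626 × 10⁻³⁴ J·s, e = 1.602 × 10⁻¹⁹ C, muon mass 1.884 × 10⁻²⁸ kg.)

KE = 836 eV = 1.339 × 10⁻¹⁶ J.
p = √(2mKE) = √(2 × 1.884 × 10⁻²⁸ × 1.339 × 10⁻¹⁶) = 2.246 × 10⁻²² kg·m/s.
λ = h/p = 6.626 × 10⁻³⁴ / 2.246 × 10⁻²² = 2.95 × 10⁻¹² m = 2950 fm.

λ = 2950 fm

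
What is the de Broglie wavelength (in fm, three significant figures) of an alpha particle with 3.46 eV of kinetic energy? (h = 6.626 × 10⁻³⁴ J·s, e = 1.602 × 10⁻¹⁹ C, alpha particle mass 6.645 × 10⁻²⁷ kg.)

λ = 7720 fm

KE = 3.46 eV = 5.543 × 10⁻¹⁹ J.
p = √(2mKE) = √(2 × 6.645 × 10⁻²⁷ × 5.543 × 10⁻¹⁹) = 8.583 × 10⁻²³ kg·m/s.
λ = h/p = 6.626 × 10⁻³⁴ / 8.583 × 10⁻²³ = 7.72 × 10⁻¹² m = 7720 fm.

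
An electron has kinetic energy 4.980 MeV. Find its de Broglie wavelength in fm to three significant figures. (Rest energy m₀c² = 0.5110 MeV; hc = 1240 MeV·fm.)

Total energy E = KE + m₀c² = 4.980 + 0.5110 = 5.4910 MeV.
(pc)² = E² − (m₀c²)² = (5.4910)² − (0.5110)² = 29.89 MeV², so pc = 5.467 MeV.
λ = hc/(pc) = 1240 MeV·fm / 5.467 MeV = 227 fm.

λ = 227 fm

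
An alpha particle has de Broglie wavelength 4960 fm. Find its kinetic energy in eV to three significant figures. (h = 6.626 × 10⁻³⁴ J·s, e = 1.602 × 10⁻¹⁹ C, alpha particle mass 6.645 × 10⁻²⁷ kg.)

KE = 8.38 eV

p = h/λ = 6.626 × 10⁻³⁴ / 4.960 × 10⁻¹² = 1.336 × 10⁻²² kg·m/s.
KE = p²/(2m) = (1.336 × 10⁻²²)² / (2 × 6.645 × 10⁻²⁷) = 1.343 × 10⁻¹⁸ J = 8.38 eV.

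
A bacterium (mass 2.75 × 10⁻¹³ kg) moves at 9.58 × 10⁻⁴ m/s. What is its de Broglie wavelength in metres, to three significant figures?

λ = 2.52 × 10⁻¹⁸ m

p = mv = 2.75 × 10⁻¹³ × 9.58 × 10⁻⁴ = 2.634 × 10⁻¹⁶ kg·m/s.
λ = h/p = 6.626 × 10⁻³⁴ / 2.634 × 10⁻¹⁶ = 2.52 × 10⁻¹⁸ m.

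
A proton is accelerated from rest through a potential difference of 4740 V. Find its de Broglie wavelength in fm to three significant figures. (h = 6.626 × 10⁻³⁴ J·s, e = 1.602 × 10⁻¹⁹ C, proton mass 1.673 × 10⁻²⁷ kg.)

λ = 416 fm

KE = eV = 1.602 × 10⁻¹⁹ × 4740 = 7.593 × 10⁻¹⁶ J.
p = √(2mKE) = √(2 × 1.673 × 10⁻²⁷ × 7.593 × 10⁻¹⁶) = 1.594 × 10⁻²¹ kg·m/s.
λ = h/p = 6.626 × 10⁻³⁴ / 1.594 × 10⁻²¹ = 4.16 × 10⁻¹³ m = 416 fm.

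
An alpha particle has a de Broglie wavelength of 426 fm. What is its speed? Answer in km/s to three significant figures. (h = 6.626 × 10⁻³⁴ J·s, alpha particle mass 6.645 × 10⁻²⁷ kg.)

p = h/λ = 6.626 × 10⁻³⁴ / 4.260 × 10⁻¹³ = 1.555 × 10⁻²¹ kg·m/s.
v = p/m = 1.555 × 10⁻²¹ / 6.645 × 10⁻²⁷ = 2.34 × 10⁵ m/s = 234 km/s.

v = 234 km/s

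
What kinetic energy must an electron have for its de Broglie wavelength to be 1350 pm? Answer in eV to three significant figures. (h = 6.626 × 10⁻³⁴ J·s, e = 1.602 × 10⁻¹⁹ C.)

p = h/λ = 6.626 × 10⁻³⁴ / 1.350 × 10⁻⁹ = 4.908 × 10⁻²⁵ kg·m/s.
KE = p²/(2m) = (4.908 × 10⁻²⁵)² / (2 × 9.109 × 10⁻³¹) = 1.322 × 10⁻¹⁹ J = 0.825 eV.

KE = 0.825 eV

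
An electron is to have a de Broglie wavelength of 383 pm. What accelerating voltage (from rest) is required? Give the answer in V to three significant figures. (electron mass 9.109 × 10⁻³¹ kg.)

p = h/λ = 6.626 × 10⁻³⁴ / 3.830 × 10⁻¹⁰ = 1.730 × 10⁻²⁴ kg·m/s.
KE = p²/(2m) = 1.643 × 10⁻¹⁸ J.
V = KE/e = 1.643 × 10⁻¹⁸ / (1.602 × 10⁻¹⁹) = 10.3 V.

V = 10.3 V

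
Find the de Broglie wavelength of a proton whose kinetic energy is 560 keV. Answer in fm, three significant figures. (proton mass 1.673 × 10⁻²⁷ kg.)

λ = 38.2 fm

KE = 560 keV = 8.971 × 10⁻¹⁴ J.
p = √(2mKE) = √(2 × 1.673 × 10⁻²⁷ × 8.971 × 10⁻¹⁴) = 1.733 × 10⁻²⁰ kg·m/s.
λ = h/p = 6.626 × 10⁻³⁴ / 1.733 × 10⁻²⁰ = 3.82 × 10⁻¹⁴ m = 38.2 fm.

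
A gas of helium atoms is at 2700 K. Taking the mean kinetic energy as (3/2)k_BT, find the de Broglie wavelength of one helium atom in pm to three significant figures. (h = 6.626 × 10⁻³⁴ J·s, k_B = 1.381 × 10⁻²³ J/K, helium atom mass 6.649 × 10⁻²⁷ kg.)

KE = (3/2)k_BT = 1.5 × 1.381 × 10⁻²³ × 2700 = 5.593 × 10⁻²⁰ J.
p = √(2mKE) = √(2 × 6.649 × 10⁻²⁷ × 5.593 × 10⁻²⁰) = 2.727 × 10⁻²³ kg·m/s.
λ = h/p = 2.43 × 10⁻¹¹ m = 24.3 pm.

λ = 24.3 pm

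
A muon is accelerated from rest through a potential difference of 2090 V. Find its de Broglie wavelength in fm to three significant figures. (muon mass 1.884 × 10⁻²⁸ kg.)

KE = eV = 1.602 × 10⁻¹⁹ × 2090 = 3.348 × 10⁻¹⁶ J.
p = √(2mKE) = √(2 × 1.884 × 10⁻²⁸ × 3.348 × 10⁻¹⁶) = 3.552 × 10⁻²² kg·m/s.
λ = h/p = 6.626 × 10⁻³⁴ / 3.552 × 10⁻²² = 1.87 × 10⁻¹² m = 1870 fm.

λ = 1870 fm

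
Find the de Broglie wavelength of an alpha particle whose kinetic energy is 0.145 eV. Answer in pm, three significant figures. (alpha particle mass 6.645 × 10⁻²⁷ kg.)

λ = 37.7 pm

KE = 0.145 eV = 2.323 × 10⁻²⁰ J.
p = √(2mKE) = √(2 × 6.645 × 10⁻²⁷ × 2.323 × 10⁻²⁰) = 1.757 × 10⁻²³ kg·m/s.
λ = h/p = 6.626 × 10⁻³⁴ / 1.757 × 10⁻²³ = 3.77 × 10⁻¹¹ m = 37.7 pm.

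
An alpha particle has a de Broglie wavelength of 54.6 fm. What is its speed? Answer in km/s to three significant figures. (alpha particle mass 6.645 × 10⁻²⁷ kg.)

p = h/λ = 6.626 × 10⁻³⁴ / 5.460 × 10⁻¹⁴ = 1.214 × 10⁻²⁰ kg·m/s.
v = p/m = 1.214 × 10⁻²⁰ / 6.645 × 10⁻²⁷ = 1.83 × 10⁶ m/s = 1830 km/s.

v = 1830 km/s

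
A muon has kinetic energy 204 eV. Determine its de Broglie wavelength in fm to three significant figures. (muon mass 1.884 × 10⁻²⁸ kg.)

KE = 204 eV = 3.268 × 10⁻¹⁷ J.
p = √(2mKE) = √(2 × 1.884 × 10⁻²⁸ × 3.268 × 10⁻¹⁷) = 1.110 × 10⁻²² kg·m/s.
λ = h/p = 6.626 × 10⁻³⁴ / 1.110 × 10⁻²² = 5.97 × 10⁻¹² m = 5970 fm.

λ = 5970 fm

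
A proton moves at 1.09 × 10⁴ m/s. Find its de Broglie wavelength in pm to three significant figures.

p = mv = 1.673 × 10⁻²⁷ × 1.09 × 10⁴ = 1.824 × 10⁻²³ kg·m/s.
λ = h/p = 6.626 × 10⁻³⁴ / 1.824 × 10⁻²³ = 3.63 × 10⁻¹¹ m = 36.3 pm.

λ = 36.3 pm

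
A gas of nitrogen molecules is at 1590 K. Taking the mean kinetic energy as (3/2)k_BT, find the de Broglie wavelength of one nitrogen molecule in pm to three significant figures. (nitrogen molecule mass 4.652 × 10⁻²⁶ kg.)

KE = (3/2)k_BT = 1.5 × 1.381 × 10⁻²³ × 1590 = 3.294 × 10⁻²⁰ J.
p = √(2mKE) = √(2 × 4.652 × 10⁻²⁶ × 3.294 × 10⁻²⁰) = 5.536 × 10⁻²³ kg·m/s.
λ = h/p = 1.20 × 10⁻¹¹ m = 12.0 pm.

λ = 12.0 pm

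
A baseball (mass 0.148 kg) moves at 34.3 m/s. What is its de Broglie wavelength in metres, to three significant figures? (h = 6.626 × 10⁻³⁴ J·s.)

λ = 1.31 × 10⁻³⁴ m

p = mv = 0.148 × 34.3 = 5.076 kg·m/s.
λ = h/p = 6.626 × 10⁻³⁴ / 5.076 = 1.31 × 10⁻³⁴ m.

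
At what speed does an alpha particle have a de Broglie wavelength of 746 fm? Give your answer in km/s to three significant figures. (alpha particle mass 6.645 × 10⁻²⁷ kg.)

v = 134 km/s

p = h/λ = 6.626 × 10⁻³⁴ / 7.460 × 10⁻¹³ = 8.882 × 10⁻²² kg·m/s.
v = p/m = 8.882 × 10⁻²² / 6.645 × 10⁻²⁷ = 1.34 × 10⁵ m/s = 134 km/s.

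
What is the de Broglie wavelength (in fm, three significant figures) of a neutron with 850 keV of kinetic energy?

KE = 850 keV = 1.362 × 10⁻¹³ J.
p = √(2mKE) = √(2 × 1.675 × 10⁻²⁷ × 1.362 × 10⁻¹³) = 2.136 × 10⁻²⁰ kg·m/s.
λ = h/p = 6.626 × 10⁻³⁴ / 2.136 × 10⁻²⁰ = 3.10 × 10⁻¹⁴ m = 31.0 fm.

λ = 31.0 fm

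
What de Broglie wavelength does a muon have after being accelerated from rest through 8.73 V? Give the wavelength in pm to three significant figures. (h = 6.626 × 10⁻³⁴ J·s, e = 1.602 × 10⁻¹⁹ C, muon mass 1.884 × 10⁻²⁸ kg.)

λ = 28.9 pm

KE = eV = 1.602 × 10⁻¹⁹ × 8.730 = 1.399 × 10⁻¹⁸ J.
p = √(2mKE) = √(2 × 1.884 × 10⁻²⁸ × 1.399 × 10⁻¹⁸) = 2.296 × 10⁻²³ kg·m/s.
λ = h/p = 6.626 × 10⁻³⁴ / 2.296 × 10⁻²³ = 2.89 × 10⁻¹¹ m = 28.9 pm.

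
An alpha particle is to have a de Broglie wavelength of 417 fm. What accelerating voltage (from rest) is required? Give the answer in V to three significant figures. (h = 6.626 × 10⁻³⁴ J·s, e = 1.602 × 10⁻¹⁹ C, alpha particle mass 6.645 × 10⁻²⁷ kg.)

V = 593 V

p = h/λ = 6.626 × 10⁻³⁴ / 4.170 × 10⁻¹³ = 1.589 × 10⁻²¹ kg·m/s.
KE = p²/(2m) = 1.900 × 10⁻¹⁶ J.
V = KE/2e = 1.900 × 10⁻¹⁶ / (2 × 1.602 × 10⁻¹⁹) = 593 V.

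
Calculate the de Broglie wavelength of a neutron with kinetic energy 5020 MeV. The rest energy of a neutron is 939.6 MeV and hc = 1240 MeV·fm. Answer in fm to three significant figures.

Total energy E = KE + m₀c² = 5020 + 939.6 = 5959.6 MeV.
(pc)² = E² − (m₀c²)² = (5959.6)² − (939.6)² = 3.463 × 10⁷ MeV², so pc = 5885 MeV.
λ = hc/(pc) = 1240 MeV·fm / 5885 MeV = 0.211 fm.

λ = 0.211 fm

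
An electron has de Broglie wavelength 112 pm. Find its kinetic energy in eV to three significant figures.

KE = 120 eV

p = h/λ = 6.626 × 10⁻³⁴ / 1.120 × 10⁻¹⁰ = 5.916 × 10⁻²⁴ kg·m/s.
KE = p²/(2m) = (5.916 × 10⁻²⁴)² / (2 × 9.109 × 10⁻³¹) = 1.921 × 10⁻¹⁷ J = 120 eV.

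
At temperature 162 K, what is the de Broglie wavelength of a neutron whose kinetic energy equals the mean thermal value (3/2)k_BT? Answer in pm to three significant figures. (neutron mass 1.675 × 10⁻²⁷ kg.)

KE = (3/2)k_BT = 1.5 × 1.381 × 10⁻²³ × 162 = 3.356 × 10⁻²¹ J.
p = √(2mKE) = √(2 × 1.675 × 10⁻²⁷ × 3.356 × 10⁻²¹) = 3.353 × 10⁻²⁴ kg·m/s.
λ = h/p = 1.98 × 10⁻¹⁰ m = 198 pm.

λ = 198 pm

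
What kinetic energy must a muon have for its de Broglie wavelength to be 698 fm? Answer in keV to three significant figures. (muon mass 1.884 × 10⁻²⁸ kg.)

p = h/λ = 6.626 × 10⁻³⁴ / 6.980 × 10⁻¹³ = 9.493 × 10⁻²² kg·m/s.
KE = p²/(2m) = (9.493 × 10⁻²²)² / (2 × 1.884 × 10⁻²⁸) = 2.392 × 10⁻¹⁵ J = 14.9 keV.

KE = 14.9 keV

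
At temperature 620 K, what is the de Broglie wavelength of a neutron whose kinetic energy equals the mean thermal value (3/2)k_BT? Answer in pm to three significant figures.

λ = 101 pm

KE = (3/2)k_BT = 1.5 × 1.381 × 10⁻²³ × 620 = 1.284 × 10⁻²⁰ J.
p = √(2mKE) = √(2 × 1.675 × 10⁻²⁷ × 1.284 × 10⁻²⁰) = 6.559 × 10⁻²⁴ kg·m/s.
λ = h/p = 1.01 × 10⁻¹⁰ m = 101 pm.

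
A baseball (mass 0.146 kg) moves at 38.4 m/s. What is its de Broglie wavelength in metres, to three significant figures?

λ = 1.18 × 10⁻³⁴ m

p = mv = 0.146 × 38.4 = 5.606 kg·m/s.
λ = h/p = 6.626 × 10⁻³⁴ / 5.606 = 1.18 × 10⁻³⁴ m.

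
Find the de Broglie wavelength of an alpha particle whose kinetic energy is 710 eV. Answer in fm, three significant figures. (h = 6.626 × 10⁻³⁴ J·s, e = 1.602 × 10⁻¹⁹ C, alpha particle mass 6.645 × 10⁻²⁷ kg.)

KE = 710 eV = 1.137 × 10⁻¹⁶ J.
p = √(2mKE) = √(2 × 6.645 × 10⁻²⁷ × 1.137 × 10⁻¹⁶) = 1.229 × 10⁻²¹ kg·m/s.
λ = h/p = 6.626 × 10⁻³⁴ / 1.229 × 10⁻²¹ = 5.39 × 10⁻¹³ m = 539 fm.

λ = 539 fm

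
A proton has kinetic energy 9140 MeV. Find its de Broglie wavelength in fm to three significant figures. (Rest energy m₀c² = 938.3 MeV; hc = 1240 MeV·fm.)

Total energy E = KE + m₀c² = 9140 + 938.3 = 10078.3 MeV.
(pc)² = E² − (m₀c²)² = (10078.3)² − (938.3)² = 1.007 × 10⁸ MeV², so pc = 1.003 × 10⁴ MeV.
λ = hc/(pc) = 1240 MeV·fm / 1.003 × 10⁴ MeV = 0.124 fm.

λ = 0.124 fm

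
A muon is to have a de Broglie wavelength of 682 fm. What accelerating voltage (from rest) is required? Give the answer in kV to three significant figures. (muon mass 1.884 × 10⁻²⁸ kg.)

p = h/λ = 6.626 × 10⁻³⁴ / 6.820 × 10⁻¹³ = 9.716 × 10⁻²² kg·m/s.
KE = p²/(2m) = 2.505 × 10⁻¹⁵ J.
V = KE/e = 2.505 × 10⁻¹⁵ / (1.602 × 10⁻¹⁹) = 15.6 kV.

V = 15.6 kV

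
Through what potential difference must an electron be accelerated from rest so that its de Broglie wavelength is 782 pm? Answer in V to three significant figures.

p = h/λ = 6.626 × 10⁻³⁴ / 7.820 × 10⁻¹⁰ = 8.473 × 10⁻²⁵ kg·m/s.
KE = p²/(2m) = 3.941 × 10⁻¹⁹ J.
V = KE/e = 3.941 × 10⁻¹⁹ / (1.602 × 10⁻¹⁹) = 2.46 V.

V = 2.46 V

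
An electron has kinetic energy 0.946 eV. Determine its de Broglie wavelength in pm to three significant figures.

KE = 0.946 eV = 1.515 × 10⁻¹⁹ J.
p = √(2mKE) = √(2 × 9.109 × 10⁻³¹ × 1.515 × 10⁻¹⁹) = 5.254 × 10⁻²⁵ kg·m/s.
λ = h/p = 6.626 × 10⁻³⁴ / 5.254 × 10⁻²⁵ = 1.26 × 10⁻⁹ m = 1260 pm.

λ = 1260 pm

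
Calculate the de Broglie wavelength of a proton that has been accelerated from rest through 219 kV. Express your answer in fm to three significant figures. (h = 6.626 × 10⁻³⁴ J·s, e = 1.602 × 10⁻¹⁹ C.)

λ = 61.2 fm

KE = eV = 1.602 × 10⁻¹⁹ × 2.190 × 10⁵ = 3.508 × 10⁻¹⁴ J.
p = √(2mKE) = √(2 × 1.673 × 10⁻²⁷ × 3.508 × 10⁻¹⁴) = 1.083 × 10⁻²⁰ kg·m/s.
λ = h/p = 6.626 × 10⁻³⁴ / 1.083 × 10⁻²⁰ = 6.12 × 10⁻¹⁴ m = 61.2 fm.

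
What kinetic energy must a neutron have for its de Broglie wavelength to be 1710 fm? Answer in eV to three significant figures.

KE = 280 eV

p = h/λ = 6.626 × 10⁻³⁴ / 1.710 × 10⁻¹² = 3.875 × 10⁻²² kg·m/s.
KE = p²/(2m) = (3.875 × 10⁻²²)² / (2 × 1.675 × 10⁻²⁷) = 4.482 × 10⁻¹⁷ J = 280 eV.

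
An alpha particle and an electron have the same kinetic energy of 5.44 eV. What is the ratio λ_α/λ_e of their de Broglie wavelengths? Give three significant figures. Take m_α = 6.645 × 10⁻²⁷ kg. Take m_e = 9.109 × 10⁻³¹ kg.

λ_α/λ_e = 0.0117

At fixed KE, p = √(2mKE) so λ = h/p ∝ 1/√m.
λ_α/λ_e = √(m_e/m_α) = √(9.109 × 10⁻³¹/6.645 × 10⁻²⁷) = √(1.371 × 10⁻⁴) = 0.0117.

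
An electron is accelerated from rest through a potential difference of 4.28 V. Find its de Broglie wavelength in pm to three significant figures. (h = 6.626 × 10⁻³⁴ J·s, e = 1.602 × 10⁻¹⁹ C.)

λ = 593 pm

KE = eV = 1.602 × 10⁻¹⁹ × 4.280 = 6.857 × 10⁻¹⁹ J.
p = √(2mKE) = √(2 × 9.109 × 10⁻³¹ × 6.857 × 10⁻¹⁹) = 1.118 × 10⁻²⁴ kg·m/s.
λ = h/p = 6.626 × 10⁻³⁴ / 1.118 × 10⁻²⁴ = 5.93 × 10⁻¹⁰ m = 593 pm.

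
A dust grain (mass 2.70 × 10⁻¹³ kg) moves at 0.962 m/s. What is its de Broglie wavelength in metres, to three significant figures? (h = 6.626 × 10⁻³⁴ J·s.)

λ = 2.55 × 10⁻²¹ m

p = mv = 2.70 × 10⁻¹³ × 0.962 = 2.597 × 10⁻¹³ kg·m/s.
λ = h/p = 6.626 × 10⁻³⁴ / 2.597 × 10⁻¹³ = 2.55 × 10⁻²¹ m.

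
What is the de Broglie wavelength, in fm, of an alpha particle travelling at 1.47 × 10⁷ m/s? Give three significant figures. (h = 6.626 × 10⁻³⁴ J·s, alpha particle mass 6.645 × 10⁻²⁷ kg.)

p = mv = 6.645 × 10⁻²⁷ × 1.47 × 10⁷ = 9.768 × 10⁻²⁰ kg·m/s.
λ = h/p = 6.626 × 10⁻³⁴ / 9.768 × 10⁻²⁰ = 6.78 × 10⁻¹⁵ m = 6.78 fm.

λ = 6.78 fm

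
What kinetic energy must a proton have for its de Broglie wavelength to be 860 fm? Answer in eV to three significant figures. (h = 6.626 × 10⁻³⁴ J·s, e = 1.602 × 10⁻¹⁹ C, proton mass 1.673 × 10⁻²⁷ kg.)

p = h/λ = 6.626 × 10⁻³⁴ / 8.600 × 10⁻¹³ = 7.705 × 10⁻²² kg·m/s.
KE = p²/(2m) = (7.705 × 10⁻²²)² / (2 × 1.673 × 10⁻²⁷) = 1.774 × 10⁻¹⁶ J = 1110 eV.

KE = 1110 eV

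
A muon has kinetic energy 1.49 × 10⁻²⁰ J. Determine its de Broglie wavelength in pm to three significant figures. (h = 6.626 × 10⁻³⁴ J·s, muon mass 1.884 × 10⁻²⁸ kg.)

λ = 280 pm

p = √(2mKE) = √(2 × 1.884 × 10⁻²⁸ × 1.490 × 10⁻²⁰) = 2.369 × 10⁻²⁴ kg·m/s.
λ = h/p = 6.626 × 10⁻³⁴ / 2.369 × 10⁻²⁴ = 2.80 × 10⁻¹⁰ m = 280 pm.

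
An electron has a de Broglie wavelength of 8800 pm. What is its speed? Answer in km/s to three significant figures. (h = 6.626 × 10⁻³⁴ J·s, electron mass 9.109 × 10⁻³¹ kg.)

p = h/λ = 6.626 × 10⁻³⁴ / 8.800 × 10⁻⁹ = 7.530 × 10⁻²⁶ kg·m/s.
v = p/m = 7.530 × 10⁻²⁶ / 9.109 × 10⁻³¹ = 8.27 × 10⁴ m/s = 82.7 km/s.

v = 82.7 km/s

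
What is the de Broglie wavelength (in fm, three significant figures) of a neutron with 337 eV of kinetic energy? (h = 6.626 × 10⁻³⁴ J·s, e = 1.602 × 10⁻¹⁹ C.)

λ = 1560 fm

KE = 337 eV = 5.399 × 10⁻¹⁷ J.
p = √(2mKE) = √(2 × 1.675 × 10⁻²⁷ × 5.399 × 10⁻¹⁷) = 4.253 × 10⁻²² kg·m/s.
λ = h/p = 6.626 × 10⁻³⁴ / 4.253 × 10⁻²² = 1.56 × 10⁻¹² m = 1560 fm.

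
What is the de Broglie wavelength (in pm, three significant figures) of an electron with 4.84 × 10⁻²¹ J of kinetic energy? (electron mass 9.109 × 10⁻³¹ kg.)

λ = 7060 pm

p = √(2mKE) = √(2 × 9.109 × 10⁻³¹ × 4.840 × 10⁻²¹) = 9.390 × 10⁻²⁶ kg·m/s.
λ = h/p = 6.626 × 10⁻³⁴ / 9.390 × 10⁻²⁶ = 7.06 × 10⁻⁹ m = 7060 pm.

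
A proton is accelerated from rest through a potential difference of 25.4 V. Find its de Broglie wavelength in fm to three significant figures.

KE = eV = 1.602 × 10⁻¹⁹ × 25.40 = 4.069 × 10⁻¹⁸ J.
p = √(2mKE) = √(2 × 1.673 × 10⁻²⁷ × 4.069 × 10⁻¹⁸) = 1.167 × 10⁻²² kg·m/s.
λ = h/p = 6.626 × 10⁻³⁴ / 1.167 × 10⁻²² = 5.68 × 10⁻¹² m = 5680 fm.

λ = 5680 fm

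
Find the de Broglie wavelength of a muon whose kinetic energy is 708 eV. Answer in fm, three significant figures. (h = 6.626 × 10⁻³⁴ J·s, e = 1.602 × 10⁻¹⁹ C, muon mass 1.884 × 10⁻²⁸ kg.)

KE = 708 eV = 1.134 × 10⁻¹⁶ J.
p = √(2mKE) = √(2 × 1.884 × 10⁻²⁸ × 1.134 × 10⁻¹⁶) = 2.067 × 10⁻²² kg·m/s.
λ = h/p = 6.626 × 10⁻³⁴ / 2.067 × 10⁻²² = 3.21 × 10⁻¹² m = 3210 fm.

λ = 3210 fm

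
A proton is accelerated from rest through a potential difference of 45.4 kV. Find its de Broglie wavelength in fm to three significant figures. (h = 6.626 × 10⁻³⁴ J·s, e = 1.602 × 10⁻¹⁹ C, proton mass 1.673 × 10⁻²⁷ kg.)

KE = eV = 1.602 × 10⁻¹⁹ × 4.540 × 10⁴ = 7.273 × 10⁻¹⁵ J.
p = √(2mKE) = √(2 × 1.673 × 10⁻²⁷ × 7.273 × 10⁻¹⁵) = 4.933 × 10⁻²¹ kg·m/s.
λ = h/p = 6.626 × 10⁻³⁴ / 4.933 × 10⁻²¹ = 1.34 × 10⁻¹³ m = 134 fm.

λ = 134 fm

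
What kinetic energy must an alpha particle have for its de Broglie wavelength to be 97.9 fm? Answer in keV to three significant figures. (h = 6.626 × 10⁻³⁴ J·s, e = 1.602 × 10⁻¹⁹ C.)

p = h/λ = 6.626 × 10⁻³⁴ / 9.790 × 10⁻¹⁴ = 6.768 × 10⁻²¹ kg·m/s.
KE = p²/(2m) = (6.768 × 10⁻²¹)² / (2 × 6.645 × 10⁻²⁷) = 3.447 × 10⁻¹⁵ J = 21.5 keV.

KE = 21.5 keV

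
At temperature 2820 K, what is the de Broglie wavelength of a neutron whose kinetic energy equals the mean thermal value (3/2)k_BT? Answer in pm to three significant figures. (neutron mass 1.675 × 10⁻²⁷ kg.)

λ = 47.4 pm

KE = (3/2)k_BT = 1.5 × 1.381 × 10⁻²³ × 2820 = 5.842 × 10⁻²⁰ J.
p = √(2mKE) = √(2 × 1.675 × 10⁻²⁷ × 5.842 × 10⁻²⁰) = 1.399 × 10⁻²³ kg·m/s.
λ = h/p = 4.74 × 10⁻¹¹ m = 47.4 pm.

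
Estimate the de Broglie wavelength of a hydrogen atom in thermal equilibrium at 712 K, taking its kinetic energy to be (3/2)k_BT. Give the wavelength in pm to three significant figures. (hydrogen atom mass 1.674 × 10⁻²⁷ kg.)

λ = 94.3 pm

KE = (3/2)k_BT = 1.5 × 1.381 × 10⁻²³ × 712 = 1.475 × 10⁻²⁰ J.
p = √(2mKE) = √(2 × 1.674 × 10⁻²⁷ × 1.475 × 10⁻²⁰) = 7.027 × 10⁻²⁴ kg·m/s.
λ = h/p = 9.43 × 10⁻¹¹ m = 94.3 pm.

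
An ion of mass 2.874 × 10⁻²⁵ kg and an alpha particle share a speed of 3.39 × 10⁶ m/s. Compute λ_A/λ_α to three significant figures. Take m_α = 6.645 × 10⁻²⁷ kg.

λ_A/λ_α = 0.0231

At fixed v, p = mv so λ = h/(mv) ∝ 1/m.
λ_A/λ_α = m_α/m_A = 6.645 × 10⁻²⁷/2.874 × 10⁻²⁵ = 0.0231.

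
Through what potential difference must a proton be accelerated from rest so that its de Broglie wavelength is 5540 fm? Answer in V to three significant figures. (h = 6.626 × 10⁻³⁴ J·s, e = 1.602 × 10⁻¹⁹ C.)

V = 26.7 V

p = h/λ = 6.626 × 10⁻³⁴ / 5.540 × 10⁻¹² = 1.196 × 10⁻²² kg·m/s.
KE = p²/(2m) = 4.275 × 10⁻¹⁸ J.
V = KE/e = 4.275 × 10⁻¹⁸ / (1.602 × 10⁻¹⁹) = 26.7 V.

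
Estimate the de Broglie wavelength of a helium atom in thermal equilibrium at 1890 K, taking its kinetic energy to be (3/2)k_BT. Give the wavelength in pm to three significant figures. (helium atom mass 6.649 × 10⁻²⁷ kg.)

KE = (3/2)k_BT = 1.5 × 1.381 × 10⁻²³ × 1890 = 3.915 × 10⁻²⁰ J.
p = √(2mKE) = √(2 × 6.649 × 10⁻²⁷ × 3.915 × 10⁻²⁰) = 2.282 × 10⁻²³ kg·m/s.
λ = h/p = 2.90 × 10⁻¹¹ m = 29.0 pm.

λ = 29.0 pm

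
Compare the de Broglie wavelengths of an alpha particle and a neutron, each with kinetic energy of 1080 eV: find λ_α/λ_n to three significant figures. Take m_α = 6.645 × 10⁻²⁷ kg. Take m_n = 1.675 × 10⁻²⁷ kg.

At fixed KE, p = √(2mKE) so λ = h/p ∝ 1/√m.
λ_α/λ_n = √(m_n/m_α) = √(1.675 × 10⁻²⁷/6.645 × 10⁻²⁷) = √(0.2521) = 0.502.

λ_α/λ_n = 0.502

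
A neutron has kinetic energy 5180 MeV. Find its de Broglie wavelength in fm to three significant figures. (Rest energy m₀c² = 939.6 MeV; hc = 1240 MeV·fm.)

λ = 0.205 fm

Total energy E = KE + m₀c² = 5180 + 939.6 = 6119.6 MeV.
(pc)² = E² − (m₀c²)² = (6119.6)² − (939.6)² = 3.657 × 10⁷ MeV², so pc = 6047 MeV.
λ = hc/(pc) = 1240 MeV·fm / 6047 MeV = 0.205 fm.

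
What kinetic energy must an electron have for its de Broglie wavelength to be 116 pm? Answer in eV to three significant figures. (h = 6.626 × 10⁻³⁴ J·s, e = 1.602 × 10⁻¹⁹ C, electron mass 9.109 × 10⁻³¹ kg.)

p = h/λ = 6.626 × 10⁻³⁴ / 1.160 × 10⁻¹⁰ = 5.712 × 10⁻²⁴ kg·m/s.
KE = p²/(2m) = (5.712 × 10⁻²⁴)² / (2 × 9.109 × 10⁻³¹) = 1.791 × 10⁻¹⁷ J = 112 eV.

KE = 112 eV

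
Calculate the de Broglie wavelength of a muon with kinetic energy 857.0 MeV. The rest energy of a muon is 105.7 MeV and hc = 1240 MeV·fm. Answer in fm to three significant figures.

λ = 1.30 fm

Total energy E = KE + m₀c² = 857.0 + 105.7 = 962.7 MeV.
(pc)² = E² − (m₀c²)² = (962.7)² − (105.7)² = 9.156 × 10⁵ MeV², so pc = 956.9 MeV.
λ = hc/(pc) = 1240 MeV·fm / 956.9 MeV = 1.30 fm.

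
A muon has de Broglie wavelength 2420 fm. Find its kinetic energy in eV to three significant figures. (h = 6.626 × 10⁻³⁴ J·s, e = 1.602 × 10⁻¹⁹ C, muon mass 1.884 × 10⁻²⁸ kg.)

KE = 1240 eV

p = h/λ = 6.626 × 10⁻³⁴ / 2.420 × 10⁻¹² = 2.738 × 10⁻²² kg·m/s.
KE = p²/(2m) = (2.738 × 10⁻²²)² / (2 × 1.884 × 10⁻²⁸) = 1.990 × 10⁻¹⁶ J = 1240 eV.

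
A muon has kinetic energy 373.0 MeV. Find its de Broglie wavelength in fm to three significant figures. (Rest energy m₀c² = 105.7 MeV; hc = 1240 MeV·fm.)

Total energy E = KE + m₀c² = 373.0 + 105.7 = 478.7 MeV.
(pc)² = E² − (m₀c²)² = (478.7)² − (105.7)² = 2.180 × 10⁵ MeV², so pc = 466.9 MeV.
λ = hc/(pc) = 1240 MeV·fm / 466.9 MeV = 2.66 fm.

λ = 2.66 fm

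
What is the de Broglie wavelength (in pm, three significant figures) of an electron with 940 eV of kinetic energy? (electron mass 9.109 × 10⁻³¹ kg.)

KE = 940 eV = 1.506 × 10⁻¹⁶ J.
p = √(2mKE) = √(2 × 9.109 × 10⁻³¹ × 1.506 × 10⁻¹⁶) = 1.656 × 10⁻²³ kg·m/s.
λ = h/p = 6.626 × 10⁻³⁴ / 1.656 × 10⁻²³ = 4.00 × 10⁻¹¹ m = 40.0 pm.

λ = 40.0 pm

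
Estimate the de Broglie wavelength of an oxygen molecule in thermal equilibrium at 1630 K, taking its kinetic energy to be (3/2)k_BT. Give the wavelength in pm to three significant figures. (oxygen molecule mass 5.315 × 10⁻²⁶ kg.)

λ = 11.1 pm

KE = (3/2)k_BT = 1.5 × 1.381 × 10⁻²³ × 1630 = 3.377 × 10⁻²⁰ J.
p = √(2mKE) = √(2 × 5.315 × 10⁻²⁶ × 3.377 × 10⁻²⁰) = 5.991 × 10⁻²³ kg·m/s.
λ = h/p = 1.11 × 10⁻¹¹ m = 11.1 pm.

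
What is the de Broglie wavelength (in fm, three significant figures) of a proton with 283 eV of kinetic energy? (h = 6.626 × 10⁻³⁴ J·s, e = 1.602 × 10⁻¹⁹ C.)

KE = 283 eV = 4.534 × 10⁻¹⁷ J.
p = √(2mKE) = √(2 × 1.673 × 10⁻²⁷ × 4.534 × 10⁻¹⁷) = 3.895 × 10⁻²² kg·m/s.
λ = h/p = 6.626 × 10⁻³⁴ / 3.895 × 10⁻²² = 1.70 × 10⁻¹² m = 1700 fm.

λ = 1700 fm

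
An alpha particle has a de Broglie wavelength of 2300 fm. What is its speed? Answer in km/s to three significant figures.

p = h/λ = 6.626 × 10⁻³⁴ / 2.300 × 10⁻¹² = 2.881 × 10⁻²² kg·m/s.
v = p/m = 2.881 × 10⁻²² / 6.645 × 10⁻²⁷ = 4.34 × 10⁴ m/s = 43.4 km/s.

v = 43.4 km/s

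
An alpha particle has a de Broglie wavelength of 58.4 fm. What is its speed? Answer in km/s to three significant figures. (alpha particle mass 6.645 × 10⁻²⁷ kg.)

v = 1710 km/s

p = h/λ = 6.626 × 10⁻³⁴ / 5.840 × 10⁻¹⁴ = 1.135 × 10⁻²⁰ kg·m/s.
v = p/m = 1.135 × 10⁻²⁰ / 6.645 × 10⁻²⁷ = 1.71 × 10⁶ m/s = 1710 km/s.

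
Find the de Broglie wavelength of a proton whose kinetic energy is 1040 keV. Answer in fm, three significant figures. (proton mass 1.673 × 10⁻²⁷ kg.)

λ = 28.1 fm

KE = 1040 keV = 1.666 × 10⁻¹³ J.
p = √(2mKE) = √(2 × 1.673 × 10⁻²⁷ × 1.666 × 10⁻¹³) = 2.361 × 10⁻²⁰ kg·m/s.
λ = h/p = 6.626 × 10⁻³⁴ / 2.361 × 10⁻²⁰ = 2.81 × 10⁻¹⁴ m = 28.1 fm.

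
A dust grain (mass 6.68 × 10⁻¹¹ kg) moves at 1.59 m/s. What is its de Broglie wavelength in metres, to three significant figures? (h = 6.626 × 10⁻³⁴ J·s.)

p = mv = 6.68 × 10⁻¹¹ × 1.59 = 1.062 × 10⁻¹⁰ kg·m/s.
λ = h/p = 6.626 × 10⁻³⁴ / 1.062 × 10⁻¹⁰ = 6.24 × 10⁻²⁴ m.

λ = 6.24 × 10⁻²⁴ m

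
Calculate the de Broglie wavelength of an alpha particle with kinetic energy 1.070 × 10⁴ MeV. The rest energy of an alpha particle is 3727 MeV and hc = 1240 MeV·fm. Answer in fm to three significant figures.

λ = 0.0890 fm

Total energy E = KE + m₀c² = 1.070 × 10⁴ + 3727 = 14427 MeV.
(pc)² = E² − (m₀c²)² = (14427)² − (3727)² = 1.942 × 10⁸ MeV², so pc = 1.394 × 10⁴ MeV.
λ = hc/(pc) = 1240 MeV·fm / 1.394 × 10⁴ MeV = 0.0890 fm.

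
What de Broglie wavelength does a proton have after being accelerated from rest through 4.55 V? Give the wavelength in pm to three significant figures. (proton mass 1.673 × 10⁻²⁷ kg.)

KE = eV = 1.602 × 10⁻¹⁹ × 4.550 = 7.289 × 10⁻¹⁹ J.
p = √(2mKE) = √(2 × 1.673 × 10⁻²⁷ × 7.289 × 10⁻¹⁹) = 4.939 × 10⁻²³ kg·m/s.
λ = h/p = 6.626 × 10⁻³⁴ / 4.939 × 10⁻²³ = 1.34 × 10⁻¹¹ m = 13.4 pm.

λ = 13.4 pm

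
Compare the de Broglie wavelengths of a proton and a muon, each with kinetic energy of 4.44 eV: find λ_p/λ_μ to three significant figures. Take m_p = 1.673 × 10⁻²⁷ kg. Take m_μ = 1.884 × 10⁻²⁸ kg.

λ_p/λ_μ = 0.336

At fixed KE, p = √(2mKE) so λ = h/p ∝ 1/√m.
λ_p/λ_μ = √(m_μ/m_p) = √(1.884 × 10⁻²⁸/1.673 × 10⁻²⁷) = √(0.1126) = 0.336.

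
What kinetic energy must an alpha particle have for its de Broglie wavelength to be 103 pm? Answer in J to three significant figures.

KE = 3.11 × 10⁻²¹ J

p = h/λ = 6.626 × 10⁻³⁴ / 1.030 × 10⁻¹⁰ = 6.433 × 10⁻²⁴ kg·m/s.
KE = p²/(2m) = (6.433 × 10⁻²⁴)² / (2 × 6.645 × 10⁻²⁷) = 3.114 × 10⁻²¹ J = 3.11 × 10⁻²¹ J.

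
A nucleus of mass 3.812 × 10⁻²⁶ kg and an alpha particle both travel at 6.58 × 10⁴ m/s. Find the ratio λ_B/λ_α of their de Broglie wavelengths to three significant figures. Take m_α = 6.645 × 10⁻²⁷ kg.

At fixed v, p = mv so λ = h/(mv) ∝ 1/m.
λ_B/λ_α = m_α/m_B = 6.645 × 10⁻²⁷/3.812 × 10⁻²⁶ = 0.174.

λ_B/λ_α = 0.174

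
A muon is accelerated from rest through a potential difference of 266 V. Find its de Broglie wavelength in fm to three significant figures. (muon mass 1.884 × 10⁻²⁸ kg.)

λ = 5230 fm

KE = eV = 1.602 × 10⁻¹⁹ × 266.0 = 4.261 × 10⁻¹⁷ J.
p = √(2mKE) = √(2 × 1.884 × 10⁻²⁸ × 4.261 × 10⁻¹⁷) = 1.267 × 10⁻²² kg·m/s.
λ = h/p = 6.626 × 10⁻³⁴ / 1.267 × 10⁻²² = 5.23 × 10⁻¹² m = 5230 fm.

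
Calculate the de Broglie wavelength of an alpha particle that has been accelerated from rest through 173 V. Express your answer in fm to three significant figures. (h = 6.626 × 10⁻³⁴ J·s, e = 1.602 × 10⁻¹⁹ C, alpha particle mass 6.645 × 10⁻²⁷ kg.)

KE = 2eV = 2 × 1.602 × 10⁻¹⁹ × 173.0 = 5.543 × 10⁻¹⁷ J.
p = √(2mKE) = √(2 × 6.645 × 10⁻²⁷ × 5.543 × 10⁻¹⁷) = 8.583 × 10⁻²² kg·m/s.
λ = h/p = 6.626 × 10⁻³⁴ / 8.583 × 10⁻²² = 7.72 × 10⁻¹³ m = 772 fm.

λ = 772 fm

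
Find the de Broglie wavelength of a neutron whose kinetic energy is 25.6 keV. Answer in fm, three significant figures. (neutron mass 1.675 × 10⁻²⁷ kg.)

KE = 25.6 keV = 4.101 × 10⁻¹⁵ J.
p = √(2mKE) = √(2 × 1.675 × 10⁻²⁷ × 4.101 × 10⁻¹⁵) = 3.707 × 10⁻²¹ kg·m/s.
λ = h/p = 6.626 × 10⁻³⁴ / 3.707 × 10⁻²¹ = 1.79 × 10⁻¹³ m = 179 fm.

λ = 179 fm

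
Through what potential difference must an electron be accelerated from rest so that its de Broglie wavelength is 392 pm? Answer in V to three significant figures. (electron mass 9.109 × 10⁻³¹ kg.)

p = h/λ = 6.626 × 10⁻³⁴ / 3.920 × 10⁻¹⁰ = 1.690 × 10⁻²⁴ kg·m/s.
KE = p²/(2m) = 1.568 × 10⁻¹⁸ J.
V = KE/e = 1.568 × 10⁻¹⁸ / (1.602 × 10⁻¹⁹) = 9.79 V.

V = 9.79 V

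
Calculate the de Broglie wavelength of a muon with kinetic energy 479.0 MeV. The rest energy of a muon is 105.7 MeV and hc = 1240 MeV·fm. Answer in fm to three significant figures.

Total energy E = KE + m₀c² = 479.0 + 105.7 = 584.7 MeV.
(pc)² = E² − (m₀c²)² = (584.7)² − (105.7)² = 3.307 × 10⁵ MeV², so pc = 575.1 MeV.
λ = hc/(pc) = 1240 MeV·fm / 575.1 MeV = 2.16 fm.

λ = 2.16 fm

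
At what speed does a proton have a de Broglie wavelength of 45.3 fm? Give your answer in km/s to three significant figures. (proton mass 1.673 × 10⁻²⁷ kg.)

v = 8740 km/s

p = h/λ = 6.626 × 10⁻³⁴ / 4.530 × 10⁻¹⁴ = 1.463 × 10⁻²⁰ kg·m/s.
v = p/m = 1.463 × 10⁻²⁰ / 1.673 × 10⁻²⁷ = 8.74 × 10⁶ m/s = 8740 km/s.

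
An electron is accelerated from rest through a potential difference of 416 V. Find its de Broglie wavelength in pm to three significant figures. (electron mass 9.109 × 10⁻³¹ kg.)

λ = 60.1 pm

KE = eV = 1.602 × 10⁻¹⁹ × 416.0 = 6.664 × 10⁻¹⁷ J.
p = √(2mKE) = √(2 × 9.109 × 10⁻³¹ × 6.664 × 10⁻¹⁷) = 1.102 × 10⁻²³ kg·m/s.
λ = h/p = 6.626 × 10⁻³⁴ / 1.102 × 10⁻²³ = 6.01 × 10⁻¹¹ m = 60.1 pm.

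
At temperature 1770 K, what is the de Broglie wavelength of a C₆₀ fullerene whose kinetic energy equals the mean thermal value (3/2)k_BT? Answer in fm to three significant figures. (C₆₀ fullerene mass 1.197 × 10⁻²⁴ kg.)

λ = 2240 fm

KE = (3/2)k_BT = 1.5 × 1.381 × 10⁻²³ × 1770 = 3.667 × 10⁻²⁰ J.
p = √(2mKE) = √(2 × 1.197 × 10⁻²⁴ × 3.667 × 10⁻²⁰) = 2.963 × 10⁻²² kg·m/s.
λ = h/p = 2.24 × 10⁻¹² m = 2240 fm.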